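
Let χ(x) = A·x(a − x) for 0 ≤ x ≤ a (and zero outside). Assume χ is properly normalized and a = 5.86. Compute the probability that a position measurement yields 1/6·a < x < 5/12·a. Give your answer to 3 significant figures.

P ≈ 0.311

The probability is P = ∫ |χ|² dx over [1/6·a, 5/12·a].
With A² fixed by ∫|χ|² = 1, i.e. A² = (a^5/30)^(−1), substitute and integrate.
Let u = x/a; then A² and the length scale cancel, so P = ∫_{1/6}^{5/12} u^2·(1 - u)^2 du ÷ ∫_{0}^{1} u^2·(1 - u)^2 du.
Using ∫ u^2·(1 - u)^2 du = u^3·(6·u^2 - 15·u + 10)/30, the numerator is ≈ 0.010371 and the denominator is 1/30.
Evaluating gives P = 0.3111.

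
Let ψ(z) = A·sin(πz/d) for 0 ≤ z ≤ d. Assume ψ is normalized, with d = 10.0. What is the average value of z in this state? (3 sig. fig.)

⟨z⟩ ≈ 5.00

By definition ⟨z⟩ = ∫ z |ψ(z)|² dz.
Evaluating both integrals, ⟨z⟩ = d/2.
With d = 10.0, ⟨z⟩ = 5.000.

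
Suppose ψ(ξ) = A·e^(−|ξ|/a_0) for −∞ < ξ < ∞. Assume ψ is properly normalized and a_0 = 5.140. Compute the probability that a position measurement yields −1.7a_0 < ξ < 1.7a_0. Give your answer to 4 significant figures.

P ≈ 0.9666

P = ∫_{−1.7a_0}^{1.7a_0} |ψ(ξ)|² dξ.
The normalization integral ∫|ψ|²dξ over the whole domain equals a_0·A², and A² cancels in the ratio.
Both integrals are even about ξ = 0, so only the ξ ≥ 0 halves are needed (the factors of 2 cancel). Let u = ξ/a_0; then A² and the length scale cancel, so P = ∫_{0}^{1.7} e^(-2·u) du ÷ ∫_{0}^{∞} e^(-2·u) du.
Using ∫ e^(-2·u) du = -e^(-2·u)/2, the numerator is 1/2 - e^(-17/5)/2 and the denominator is 1/2.
Evaluating gives P = 0.96663.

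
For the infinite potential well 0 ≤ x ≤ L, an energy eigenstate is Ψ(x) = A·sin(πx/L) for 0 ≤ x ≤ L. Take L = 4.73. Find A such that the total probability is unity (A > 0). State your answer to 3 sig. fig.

Require ∫ |Ψ|² dx = 1 over the whole domain.
With Ψ = A·sin(πx/L), the integral evaluates to A²·[L/2].
Hence A² = 1/[L/2].
Plugging in L = 4.73 yields A = 0.6503.

A ≈ 0.650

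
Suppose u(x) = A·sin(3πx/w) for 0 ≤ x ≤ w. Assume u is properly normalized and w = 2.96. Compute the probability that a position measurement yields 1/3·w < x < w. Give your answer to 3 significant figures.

The probability is P = ∫ |u|² dx over [1/3·w, w].
With A² fixed by ∫|u|² = 1, i.e. A² = (w/2)^(−1), substitute and integrate.
Substituting t = x/w, A² and the length scale cancel in the ratio: P = ∫_{1/3}^{1} sin(3·π·t)^2 dt / ∫_{0}^{1} sin(3·π·t)^2 dt.
An antiderivative of sin(3·π·t)^2 is t/2 - sin(6·π·t)/(12·π); evaluating from 1/3 to 1 gives 1/3, while the full integral is 1/2.
This works out to P = 2/3.

P ≈ 0.667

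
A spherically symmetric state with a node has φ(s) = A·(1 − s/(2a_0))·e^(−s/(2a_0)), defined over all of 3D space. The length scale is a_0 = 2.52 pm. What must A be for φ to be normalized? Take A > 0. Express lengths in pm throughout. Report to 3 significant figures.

Normalization requires ∫|φ|² 4πs² ds = 1, integrated from 0 to ∞.
The angular integral contributes 4π, leaving ∫₀^∞ s²|φ|² ds.
∫|φ|² 4πs² ds = A²·(8·π·a_0^3).
So A² = (8·π·a_0^3)^(−1).
With a_0 = 2.52: A² = 0.002486 and A = 0.04986.

A ≈ 0.0499 pm^(-3/2)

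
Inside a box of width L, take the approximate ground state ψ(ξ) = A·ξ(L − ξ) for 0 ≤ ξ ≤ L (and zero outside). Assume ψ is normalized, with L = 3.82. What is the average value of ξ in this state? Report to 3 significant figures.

The expectation value is the |ψ|²-weighted average of ξ: ∫ ξ|ψ|² dξ.
Expanding the polynomial and integrating term by term, evaluating both integrals, ⟨ξ⟩ = L/2.
With L = 3.82, ⟨ξ⟩ = 1.910.

⟨ξ⟩ ≈ 1.91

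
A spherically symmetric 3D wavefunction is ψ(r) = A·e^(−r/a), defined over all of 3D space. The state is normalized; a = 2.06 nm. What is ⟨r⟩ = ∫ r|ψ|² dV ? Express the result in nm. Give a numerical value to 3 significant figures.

⟨r⟩ = ∫ r |ψ|² 4πr² dr over the full domain.
Using ∫₀^∞ rⁿ e^(−αr) dr = n!/αⁿ⁺¹, evaluating both integrals, ⟨r⟩ = 3·a/2.
With a = 2.06, ⟨r⟩ = 3.090.

⟨r⟩ ≈ 3.09 nm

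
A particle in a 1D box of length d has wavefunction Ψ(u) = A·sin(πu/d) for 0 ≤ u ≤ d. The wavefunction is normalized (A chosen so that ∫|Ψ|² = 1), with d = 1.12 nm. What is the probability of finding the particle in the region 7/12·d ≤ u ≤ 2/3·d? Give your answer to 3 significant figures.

P ≈ 0.142

|Ψ|² is the probability density, so P = ∫_{7/12·d}^{2/3·d} |Ψ|² du.
The normalization integral ∫|Ψ|²du over the whole domain equals d/2·A², and A² cancels in the ratio.
In terms of t = u/d (A² and the length scale cancel between numerator and denominator), P = [∫_{7/12}^{2/3} sin(π·t)^2 dt] / [∫_{0}^{1} sin(π·t)^2 dt].
Using ∫ sin(π·t)^2 dt = t/2 - sin(2·π·t)/(4·π), the numerator is -1/(8·π) + 1/24 + √(3)/(8·π) and the denominator is 1/2.
Evaluating gives P = (-3 + π + 3·√(3))/(12·π).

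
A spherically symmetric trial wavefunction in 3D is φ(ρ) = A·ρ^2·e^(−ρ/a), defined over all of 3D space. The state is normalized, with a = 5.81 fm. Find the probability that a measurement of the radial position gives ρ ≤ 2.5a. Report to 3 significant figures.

P ≈ 0.238

Integrate the radial probability density 4πρ²|φ|² over ρ ≤ 2.5a.
Normalization gives A² = 1/(45·π·a^7/2).
In terms of u = ρ/a (A², 4π and the length scale all cancel between numerator and denominator), P = [∫_{0}^{2.5} u^6·e^(-2·u) du] / [∫_{0}^{∞} u^6·e^(-2·u) du].
Using ∫ u^6·e^(-2·u) du = -(4·u^6 + 12·u^5 + 30·u^4 + 60·u^3 + 90·u^2 + 90·u + 45)·e^(-2·u)/8, the numerator is ≈ 1.3377 and the denominator is 45/8.
Taking the ratio yields P = 0.2378.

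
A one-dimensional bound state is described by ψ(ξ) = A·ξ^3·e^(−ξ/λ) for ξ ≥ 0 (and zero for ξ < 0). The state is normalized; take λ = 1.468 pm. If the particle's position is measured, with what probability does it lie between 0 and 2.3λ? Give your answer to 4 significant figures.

P ≈ 0.1820

P = ∫_{0}^{2.3λ} |ψ(ξ)|² dξ.
The normalization integral ∫|ψ|²dξ over the whole domain equals 45·λ^7/8·A², and A² cancels in the ratio.
Let u = ξ/λ; then A² and the length scale cancel, so P = ∫_{0}^{2.3} u^6·e^(-2·u) du ÷ ∫_{0}^{∞} u^6·e^(-2·u) du.
With ∫ u^6·e^(-2·u) du = -(4·u^6 + 12·u^5 + 30·u^4 + 60·u^3 + 90·u^2 + 90·u + 45)·e^(-2·u)/8 + C, the region integral is ≈ 1.02359 and the full one is 45/8.
The result is P = 0.18197.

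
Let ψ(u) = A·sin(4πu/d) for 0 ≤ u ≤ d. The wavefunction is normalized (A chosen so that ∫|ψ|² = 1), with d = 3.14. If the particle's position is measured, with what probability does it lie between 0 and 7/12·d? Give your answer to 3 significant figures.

P ≈ 0.549

The probability is P = ∫ |ψ|² du over [0, 7/12·d].
Since A² = 1/(d/2), this is the region integral divided by the full normalization integral.
Let t = u/d; then A² and the length scale cancel, so P = ∫_{0}^{7/12} sin(4·π·t)^2 dt ÷ ∫_{0}^{1} sin(4·π·t)^2 dt.
An antiderivative of sin(4·π·t)^2 is t/2 - sin(4·π·t)·cos(4·π·t)/(8·π); evaluating from 0 to 7/12 gives -√(3)/(32·π) + 7/24, while the full integral is 1/2.
The result is P = -√(3)/(16·π) + 7/12.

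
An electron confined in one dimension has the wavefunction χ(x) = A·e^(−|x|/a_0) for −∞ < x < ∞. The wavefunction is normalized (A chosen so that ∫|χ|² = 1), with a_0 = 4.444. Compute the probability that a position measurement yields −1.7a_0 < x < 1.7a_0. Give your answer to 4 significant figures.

The probability is P = ∫ |χ|² dx over [−1.7a_0, 1.7a_0].
The normalization integral ∫|χ|²dx over the whole domain equals a_0·A², and A² cancels in the ratio.
Both integrals are even about x = 0, so only the x ≥ 0 halves are needed (the factors of 2 cancel). Substituting u = x/a_0, A² and the length scale cancel in the ratio: P = ∫_{0}^{1.7} e^(-2·u) du / ∫_{0}^{∞} e^(-2·u) du.
Using ∫ e^(-2·u) du = -e^(-2·u)/2, the numerator is 1/2 - e^(-17/5)/2 and the denominator is 1/2.
The result is P = 0.96663.

P ≈ 0.9666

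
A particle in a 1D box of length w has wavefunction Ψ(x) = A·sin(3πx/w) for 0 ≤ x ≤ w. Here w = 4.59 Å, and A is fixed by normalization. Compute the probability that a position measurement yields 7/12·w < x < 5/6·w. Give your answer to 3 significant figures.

P ≈ 0.197

|Ψ|² is the probability density, so P = ∫_{7/12·w}^{5/6·w} |Ψ|² dx.
With A² fixed by ∫|Ψ|² = 1, i.e. A² = (w/2)^(−1), substitute and integrate.
In terms of u = x/w (A² and the length scale cancel between numerator and denominator), P = [∫_{7/12}^{5/6} sin(3·π·u)^2 du] / [∫_{0}^{1} sin(3·π·u)^2 du].
Using ∫ sin(3·π·u)^2 du = u/2 - sin(6·π·u)/(12·π), the numerator is 1/8 - 1/(12·π) and the denominator is 1/2.
Taking the ratio, P = (-2 + 3·π)/(12·π).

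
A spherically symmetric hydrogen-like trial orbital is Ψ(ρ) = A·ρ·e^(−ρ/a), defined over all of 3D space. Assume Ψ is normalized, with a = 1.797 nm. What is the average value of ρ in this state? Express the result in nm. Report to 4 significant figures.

The expectation value is the |Ψ|²-weighted average of ρ: ∫ ρ|Ψ|² 4πρ² dρ.
Using ∫₀^∞ ρⁿ e^(−αρ) dρ = n!/αⁿ⁺¹, the ratio of the moment integral to the normalization integral gives ⟨ρ⟩ = 5·a/2.
With a = 1.797, ⟨ρ⟩ = 4.4925.

⟨ρ⟩ ≈ 4.493 nm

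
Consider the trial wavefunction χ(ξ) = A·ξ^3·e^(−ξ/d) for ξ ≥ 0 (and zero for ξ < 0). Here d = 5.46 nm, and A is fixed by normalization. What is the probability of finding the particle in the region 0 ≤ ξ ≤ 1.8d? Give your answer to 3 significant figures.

P ≈ 0.0733

The probability is P = ∫ |χ|² dξ over [0, 1.8d].
Since A² = 1/(45·d^7/8), this is the region integral divided by the full normalization integral.
Substituting u = ξ/d, A² and the length scale cancel in the ratio: P = ∫_{0}^{1.8} u^6·e^(-2·u) du / ∫_{0}^{∞} u^6·e^(-2·u) du.
With ∫ u^6·e^(-2·u) du = -(4·u^6 + 12·u^5 + 30·u^4 + 60·u^3 + 90·u^2 + 90·u + 45)·e^(-2·u)/8 + C, the region integral is ≈ 0.41216 and the full one is 45/8.
Evaluating gives P = 0.07327.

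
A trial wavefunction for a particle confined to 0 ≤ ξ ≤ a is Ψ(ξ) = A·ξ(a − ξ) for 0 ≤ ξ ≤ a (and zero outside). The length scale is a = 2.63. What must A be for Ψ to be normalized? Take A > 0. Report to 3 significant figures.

Normalization requires ∫|Ψ|² dξ = 1, integrated from 0 to a.
Expanding the polynomial and integrating term by term, carrying out the integral gives A² · a^5/30.
Hence A² = 1/[a^5/30].
With a = 2.63: A² = 0.2384 and A = 0.4883.

A ≈ 0.488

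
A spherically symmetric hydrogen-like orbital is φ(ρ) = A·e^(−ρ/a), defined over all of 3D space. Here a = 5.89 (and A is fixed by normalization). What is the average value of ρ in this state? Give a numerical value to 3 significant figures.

⟨ρ⟩ ≈ 8.84

⟨ρ⟩ = ∫ ρ |φ|² 4πρ² dρ over the full domain.
The ratio of the moment integral to the normalization integral gives ⟨ρ⟩ = 3·a/2.
Putting a = 5.89 gives 8.835.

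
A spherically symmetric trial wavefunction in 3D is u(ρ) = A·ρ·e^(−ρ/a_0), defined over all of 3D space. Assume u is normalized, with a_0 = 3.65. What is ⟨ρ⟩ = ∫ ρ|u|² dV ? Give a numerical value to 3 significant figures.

⟨ρ⟩ ≈ 9.13

The expectation value is the |u|²-weighted average of ρ: ∫ ρ|u|² 4πρ² dρ.
Since the A² factors cancel between numerator and denominator, ⟨ρ⟩ = 5·a_0/2.
With a_0 = 3.65, ⟨ρ⟩ = 9.125.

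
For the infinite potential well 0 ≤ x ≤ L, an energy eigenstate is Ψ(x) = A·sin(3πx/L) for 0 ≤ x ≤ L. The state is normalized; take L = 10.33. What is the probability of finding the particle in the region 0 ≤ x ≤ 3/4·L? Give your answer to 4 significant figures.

P ≈ 0.6969

|Ψ|² is the probability density, so P = ∫_{0}^{3/4·L} |Ψ|² dx.
With A² fixed by ∫|Ψ|² = 1, i.e. A² = (L/2)^(−1), substitute and integrate.
Let u = x/L; then A² and the length scale cancel, so P = ∫_{0}^{3/4} sin(3·π·u)^2 du ÷ ∫_{0}^{1} sin(3·π·u)^2 du.
Using ∫ sin(3·π·u)^2 du = u/2 - sin(6·π·u)/(12·π), the numerator is 3/8 - 1/(12·π) and the denominator is 1/2.
The result is P = (-2 + 9·π)/(12·π).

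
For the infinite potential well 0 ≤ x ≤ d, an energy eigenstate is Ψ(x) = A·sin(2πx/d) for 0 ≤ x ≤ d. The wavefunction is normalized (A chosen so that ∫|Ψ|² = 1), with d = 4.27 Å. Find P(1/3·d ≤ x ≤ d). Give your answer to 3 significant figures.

The probability is P = ∫ |Ψ|² dx over [1/3·d, d].
Since A² = 1/(d/2), this is the region integral divided by the full normalization integral.
Substituting u = x/d, A² and the length scale cancel in the ratio: P = ∫_{1/3}^{1} sin(2·π·u)^2 du / ∫_{0}^{1} sin(2·π·u)^2 du.
Using ∫ sin(2·π·u)^2 du = u/2 - sin(4·π·u)/(8·π), the numerator is -√(3)/(16·π) + 1/3 and the denominator is 1/2.
Taking the ratio, P = -√(3)/(8·π) + 2/3.

P ≈ 0.598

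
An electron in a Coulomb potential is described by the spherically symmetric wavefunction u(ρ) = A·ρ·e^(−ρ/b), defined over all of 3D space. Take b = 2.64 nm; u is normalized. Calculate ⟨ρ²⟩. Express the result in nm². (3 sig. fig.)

The expectation value is the |u|²-weighted average of ρ^2: ∫ ρ^2|u|² 4πρ² dρ.
Using ∫₀^∞ ρⁿ e^(−αρ) dρ = n!/αⁿ⁺¹, since the A² factors cancel between numerator and denominator, ⟨ρ²⟩ = 15·b^2/2.
Putting b = 2.64 gives 52.27.

⟨ρ^2⟩ ≈ 52.3 nm^2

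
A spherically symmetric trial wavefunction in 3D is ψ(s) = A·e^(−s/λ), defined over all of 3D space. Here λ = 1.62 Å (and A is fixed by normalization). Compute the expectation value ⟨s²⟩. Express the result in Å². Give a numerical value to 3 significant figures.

By definition ⟨s²⟩ = ∫ s^2 |ψ(s)|² 4πs² ds.
Recall ∫₀^∞ s^m e^(−s/β) ds = m!·β^(m+1), since the A² factors cancel between numerator and denominator, ⟨s²⟩ = 3·λ^2.
With λ = 1.62, ⟨s^2⟩ = 7.873.

⟨s^2⟩ ≈ 7.87 Å^2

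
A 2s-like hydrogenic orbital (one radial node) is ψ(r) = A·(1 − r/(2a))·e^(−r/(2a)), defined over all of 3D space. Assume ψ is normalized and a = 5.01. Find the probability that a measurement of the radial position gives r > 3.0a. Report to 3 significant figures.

P ≈ 0.927

With dV = 4πr²dr, the probability is ∫|ψ|² dV over r > 3.0a.
Normalization gives A² = 1/(8·π·a^3).
In terms of u = r/a (A², 4π and the length scale all cancel between numerator and denominator), P = [∫_{3.0}^{∞} u^2·(1 - u/2)^2·e^(-u) du] / [∫_{0}^{∞} u^2·(1 - u/2)^2·e^(-u) du].
Using ∫ u^2·(1 - u/2)^2·e^(-u) du = -(u^4/4 + u^2 + 2·u + 2)·e^(-u), the numerator is 149·e^(-3)/4 and the denominator is 2.
The region integral divided by the full integral gives P = 0.9273.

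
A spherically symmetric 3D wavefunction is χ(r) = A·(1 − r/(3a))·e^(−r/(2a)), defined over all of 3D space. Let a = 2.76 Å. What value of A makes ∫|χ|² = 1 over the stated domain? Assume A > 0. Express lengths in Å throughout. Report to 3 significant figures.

The normalization condition is ∫|χ|² 4πr² dr = 1 from 0 to ∞.
In 3D with spherical symmetry the volume element is 4πr² dr.
Using ∫₀^∞ rⁿ e^(−αr) dr = n!/αⁿ⁺¹, ∫|χ|² 4πr² dr = A²·(8·π·a^3/3).
With a = 2.76: A² = 0.005677 and A = 0.07535.

A ≈ 0.0753 Å^(-3/2)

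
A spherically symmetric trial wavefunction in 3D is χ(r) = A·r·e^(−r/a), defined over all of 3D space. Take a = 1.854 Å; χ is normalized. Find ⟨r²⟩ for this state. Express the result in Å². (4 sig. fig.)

⟨r^2⟩ ≈ 25.78 Å^2

By definition ⟨r²⟩ = ∫ r^2 |χ(r)|² 4πr² dr.
Using ∫₀^∞ rⁿ e^(−αr) dr = n!/αⁿ⁺¹, the ratio of the moment integral to the normalization integral gives ⟨r²⟩ = 15·a^2/2.
Putting a = 1.854 gives 25.780.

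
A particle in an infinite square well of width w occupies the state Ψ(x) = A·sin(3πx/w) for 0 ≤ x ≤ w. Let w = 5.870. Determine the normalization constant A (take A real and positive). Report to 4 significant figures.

A ≈ 0.5837

The normalization condition is ∫|Ψ|² dx = 1 from 0 to w.
With ∫₀^w sin²(nπx/w) dx = w/2, with Ψ = A·sin(3πx/w), the integral evaluates to A²·[w/2].
Plugging in w = 5.870 yields A = 0.58371.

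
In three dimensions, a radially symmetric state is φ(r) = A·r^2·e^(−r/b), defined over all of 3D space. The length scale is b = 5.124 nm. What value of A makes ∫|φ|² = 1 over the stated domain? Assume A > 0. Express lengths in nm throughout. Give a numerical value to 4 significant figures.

We need A² ∫|f|² 4πr² dr = 1, taking the integral from 0 to ∞.
In 3D with spherical symmetry the volume element is 4πr² dr.
Carrying out the integral gives A² · 45·π·b^7/2.
Setting this equal to 1 gives A² = 1/(45·π·b^7/2).
With b = 5.124: A² = 1.5255E-7 and A = 0.00039057.

A ≈ 0.0003906 nm^(-7/2)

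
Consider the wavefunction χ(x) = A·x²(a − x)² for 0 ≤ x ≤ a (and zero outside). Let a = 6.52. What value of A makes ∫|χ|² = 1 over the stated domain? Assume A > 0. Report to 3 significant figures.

A ≈ 0.00544

Normalization requires ∫|χ|² dx = 1, integrated from 0 to a.
Expanding the polynomial and integrating term by term, carrying out the integral gives A² · a^9/630.
So A² = (a^9/630)^(−1).
Plugging in a = 6.52 yields A = 0.005439.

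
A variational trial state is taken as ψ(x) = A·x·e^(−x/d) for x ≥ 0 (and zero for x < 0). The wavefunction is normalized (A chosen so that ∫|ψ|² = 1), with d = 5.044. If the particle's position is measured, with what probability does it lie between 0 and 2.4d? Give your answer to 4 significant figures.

P = ∫_{0}^{2.4d} |ψ(x)|² dx.
Since A² = 1/(d^3/4), this is the region integral divided by the full normalization integral.
Let u = x/d; then A² and the length scale cancel, so P = ∫_{0}^{2.4} u^2·e^(-2·u) du ÷ ∫_{0}^{∞} u^2·e^(-2·u) du.
With ∫ u^2·e^(-2·u) du = -(2·u^2 + 2·u + 1)·e^(-2·u)/4 + C, the region integral is 1/4 - 433·e^(-24/5)/100 and the full one is 1/4.
This works out to P = 0.85746.

P ≈ 0.8575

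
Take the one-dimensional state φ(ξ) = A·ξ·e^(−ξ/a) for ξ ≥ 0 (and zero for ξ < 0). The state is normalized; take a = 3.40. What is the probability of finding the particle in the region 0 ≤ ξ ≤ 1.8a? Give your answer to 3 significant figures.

|φ|² is the probability density, so P = ∫_{0}^{1.8a} |φ|² dξ.
Since A² = 1/(a^3/4), this is the region integral divided by the full normalization integral.
In terms of u = ξ/a (A² and the length scale cancel between numerator and denominator), P = [∫_{0}^{1.8} u^2·e^(-2·u) du] / [∫_{0}^{∞} u^2·e^(-2·u) du].
With ∫ u^2·e^(-2·u) du = -(2·u^2 + 2·u + 1)·e^(-2·u)/4 + C, the region integral is 1/4 - 277·e^(-18/5)/100 and the full one is 1/4.
This works out to P = 0.6973.

P ≈ 0.697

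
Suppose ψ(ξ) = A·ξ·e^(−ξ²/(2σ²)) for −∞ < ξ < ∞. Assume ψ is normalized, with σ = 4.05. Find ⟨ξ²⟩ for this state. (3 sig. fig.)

⟨ξ^2⟩ ≈ 24.6

The expectation value is the |ψ|²-weighted average of ξ^2: ∫ ξ^2|ψ|² dξ.
Since the A² factors cancel between numerator and denominator, ⟨ξ²⟩ = 3·σ^2/2.
Putting σ = 4.05 gives 24.60.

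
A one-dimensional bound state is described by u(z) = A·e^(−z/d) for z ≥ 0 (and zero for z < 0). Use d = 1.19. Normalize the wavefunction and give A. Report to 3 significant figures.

Normalization requires ∫|u|² dz = 1, integrated from 0 to ∞.
Using ∫₀^∞ zⁿ e^(−αz) dz = n!/αⁿ⁺¹, ∫|u|² dz = A²·(d/2).
Hence A² = 1/[d/2].
Plugging in d = 1.19 yields A = 1.296.

A ≈ 1.30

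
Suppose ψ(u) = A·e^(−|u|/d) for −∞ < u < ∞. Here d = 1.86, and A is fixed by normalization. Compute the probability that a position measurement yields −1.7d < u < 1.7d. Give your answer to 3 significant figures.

|ψ|² is the probability density, so P = ∫_{−1.7d}^{1.7d} |ψ|² du.
With A² fixed by ∫|ψ|² = 1, i.e. A² = (d)^(−1), substitute and integrate.
By symmetry take twice the u ≥ 0 contribution in numerator and denominator; the 2's cancel. Substituting t = u/d, A² and the length scale cancel in the ratio: P = ∫_{0}^{1.7} e^(-2·t) dt / ∫_{0}^{∞} e^(-2·t) dt.
With ∫ e^(-2·t) dt = -e^(-2·t)/2 + C, the region integral is 1/2 - e^(-17/5)/2 and the full one is 1/2.
The result is P = 0.9666.

P ≈ 0.967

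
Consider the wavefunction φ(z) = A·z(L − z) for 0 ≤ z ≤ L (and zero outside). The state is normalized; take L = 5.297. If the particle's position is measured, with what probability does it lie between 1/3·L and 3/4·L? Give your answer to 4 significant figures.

P ≈ 0.6866

P = ∫_{1/3·L}^{3/4·L} |φ(z)|² dz.
The normalization integral ∫|φ|²dz over the whole domain equals L^5/30·A², and A² cancels in the ratio.
Substituting u = z/L, A² and the length scale cancel in the ratio: P = ∫_{1/3}^{3/4} u^2·(1 - u)^2 du / ∫_{0}^{1} u^2·(1 - u)^2 du.
An antiderivative of u^2·(1 - u)^2 is u^3·(6·u^2 - 15·u + 10)/30; evaluating from 1/3 to 3/4 gives ≈ 0.0228869, while the full integral is 1/30.
This works out to P = 0.68661.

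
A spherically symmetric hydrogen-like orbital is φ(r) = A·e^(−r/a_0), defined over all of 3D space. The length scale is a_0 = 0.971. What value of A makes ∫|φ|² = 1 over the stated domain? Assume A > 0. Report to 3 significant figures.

A ≈ 0.590

Normalization requires ∫|φ|² 4πr² dr = 1, integrated from 0 to ∞.
(Spherical symmetry: dV = 4πr² dr.)
Carrying out the integral gives A² · π·a_0^3.
Hence A² = 1/[π·a_0^3].
Substituting a_0 = 0.971 gives A² = 0.3477, so A = 0.5897.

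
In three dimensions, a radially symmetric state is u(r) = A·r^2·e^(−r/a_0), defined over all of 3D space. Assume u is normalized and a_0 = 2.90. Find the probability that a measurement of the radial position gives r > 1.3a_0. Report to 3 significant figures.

P ≈ 0.983

With dV = 4πr²dr, the probability is ∫|u|² dV over r > 1.3a_0.
Normalization gives A² = 1/(45·π·a_0^7/2).
Substituting t = r/a_0, A², 4π and the length scale all cancel in the ratio: P = ∫_{1.3}^{∞} t^6·e^(-2·t) dt / ∫_{0}^{∞} t^6·e^(-2·t) dt.
With ∫ t^6·e^(-2·t) dt = -(4·t^6 + 12·t^5 + 30·t^4 + 60·t^3 + 90·t^2 + 90·t + 45)·e^(-2·t)/8 + C, the region integral is ≈ 5.5284 and the full one is 45/8.
Taking the ratio yields P = 0.9828.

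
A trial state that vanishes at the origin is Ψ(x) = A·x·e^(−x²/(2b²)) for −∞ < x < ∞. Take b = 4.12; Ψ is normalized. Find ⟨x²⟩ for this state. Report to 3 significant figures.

The expectation value is the |Ψ|²-weighted average of x^2: ∫ x^2|Ψ|² dx.
The ratio of the moment integral to the normalization integral gives ⟨x²⟩ = 3·b^2/2.
With b = 4.12, ⟨x^2⟩ = 25.46.

⟨x^2⟩ ≈ 25.5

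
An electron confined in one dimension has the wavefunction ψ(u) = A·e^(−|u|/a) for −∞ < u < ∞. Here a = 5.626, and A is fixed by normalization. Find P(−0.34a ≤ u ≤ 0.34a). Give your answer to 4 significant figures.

|ψ|² is the probability density, so P = ∫_{−0.34a}^{0.34a} |ψ|² du.
With A² fixed by ∫|ψ|² = 1, i.e. A² = (a)^(−1), substitute and integrate.
By symmetry take twice the u ≥ 0 contribution in numerator and denominator; the 2's cancel. In terms of t = u/a (A² and the length scale cancel between numerator and denominator), P = [∫_{0}^{0.34} e^(-2·t) dt] / [∫_{0}^{∞} e^(-2·t) dt].
With ∫ e^(-2·t) dt = -e^(-2·t)/2 + C, the region integral is 1/2 - e^(-17/25)/2 and the full one is 1/2.
Evaluating gives P = 0.49338.

P ≈ 0.4934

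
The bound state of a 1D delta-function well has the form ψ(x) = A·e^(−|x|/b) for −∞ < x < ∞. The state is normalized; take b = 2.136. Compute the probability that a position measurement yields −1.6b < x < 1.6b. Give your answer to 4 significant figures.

P ≈ 0.9592

|ψ|² is the probability density, so P = ∫_{−1.6b}^{1.6b} |ψ|² dx.
The normalization integral ∫|ψ|²dx over the whole domain equals b·A², and A² cancels in the ratio.
By symmetry take twice the x ≥ 0 contribution in numerator and denominator; the 2's cancel. Let u = x/b; then A² and the length scale cancel, so P = ∫_{0}^{1.6} e^(-2·u) du ÷ ∫_{0}^{∞} e^(-2·u) du.
Using ∫ e^(-2·u) du = -e^(-2·u)/2, the numerator is 1/2 - e^(-16/5)/2 and the denominator is 1/2.
The result is P = 0.95924.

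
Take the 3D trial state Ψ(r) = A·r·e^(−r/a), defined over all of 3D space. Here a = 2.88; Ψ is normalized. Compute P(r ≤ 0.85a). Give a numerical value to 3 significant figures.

P ≈ 0.0296

P = ∫ |Ψ|² 4πr² dr over r ≤ 0.85a.
Normalization gives A² = 1/(3·π·a^5).
Let u = r/a; then A², 4π and the length scale all cancel, so P = ∫_{0}^{0.85} u^4·e^(-2·u) du ÷ ∫_{0}^{∞} u^4·e^(-2·u) du.
With ∫ u^4·e^(-2·u) du = -(u^4/2 + u^3 + 3·u^2/2 + 3·u/2 + 3/4)·e^(-2·u) + C, the region integral is ≈ 0.022211 and the full one is 3/4.
This evaluates to P = 0.02961.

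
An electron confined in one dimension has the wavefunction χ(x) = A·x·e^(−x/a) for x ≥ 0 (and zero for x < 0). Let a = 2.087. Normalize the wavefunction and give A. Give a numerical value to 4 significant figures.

The normalization condition is ∫|χ|² dx = 1 from 0 to ∞.
With χ = A·x·e^(−x/a), the integral evaluates to A²·[a^3/4].
Setting this equal to 1 gives A² = 1/(a^3/4).
Plugging in a = 2.087 yields A = 0.66336.

A ≈ 0.6634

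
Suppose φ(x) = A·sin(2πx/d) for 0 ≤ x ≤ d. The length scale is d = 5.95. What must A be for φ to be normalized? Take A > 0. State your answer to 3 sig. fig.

A ≈ 0.580

Require ∫ |φ|² dx = 1 over the whole domain.
With ∫₀^d sin²(nπx/d) dx = d/2, ∫|φ|² dx = A²·(d/2).
Setting this equal to 1 gives A² = 1/(d/2).
With d = 5.95: A² = 0.3361 and A = 0.5798.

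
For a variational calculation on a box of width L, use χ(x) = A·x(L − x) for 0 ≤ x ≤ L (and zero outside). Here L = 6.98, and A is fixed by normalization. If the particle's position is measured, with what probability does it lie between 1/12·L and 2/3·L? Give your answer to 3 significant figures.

P = ∫_{1/12·L}^{2/3·L} |χ(x)|² dx.
The normalization integral ∫|χ|²dx over the whole domain equals L^5/30·A², and A² cancels in the ratio.
In terms of u = x/L (A² and the length scale cancel between numerator and denominator), P = [∫_{1/12}^{2/3} u^2·(1 - u)^2 du] / [∫_{0}^{1} u^2·(1 - u)^2 du].
With ∫ u^2·(1 - u)^2 du = u^3·(6·u^2 - 15·u + 10)/30 + C, the region integral is ≈ 0.026168 and the full one is 1/30.
Taking the ratio, P = 0.7850.

P ≈ 0.785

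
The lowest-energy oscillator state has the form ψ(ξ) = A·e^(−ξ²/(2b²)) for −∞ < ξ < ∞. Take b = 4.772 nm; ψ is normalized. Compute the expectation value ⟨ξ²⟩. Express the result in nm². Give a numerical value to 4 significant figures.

The expectation value is the |ψ|²-weighted average of ξ^2: ∫ ξ^2|ψ|² dξ.
Since the A² factors cancel between numerator and denominator, ⟨ξ²⟩ = b^2/2.
With b = 4.772, ⟨ξ^2⟩ = 11.386.

⟨ξ^2⟩ ≈ 11.39 nm^2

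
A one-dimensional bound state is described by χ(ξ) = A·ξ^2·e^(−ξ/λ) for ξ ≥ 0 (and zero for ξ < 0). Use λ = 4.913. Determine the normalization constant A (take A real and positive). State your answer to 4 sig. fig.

A ≈ 0.02158

We need A² ∫|f|² dξ = 1, taking the integral from 0 to ∞.
With ∫₀^∞ ξ^4 e^(−αξ) dξ = 4!/α^5, the integral (without the A² prefactor) comes out to 3·λ^5/4.
Hence A² = 1/[3·λ^5/4].
Substituting λ = 4.913 gives A² = 0.00046581, so A = 0.021583.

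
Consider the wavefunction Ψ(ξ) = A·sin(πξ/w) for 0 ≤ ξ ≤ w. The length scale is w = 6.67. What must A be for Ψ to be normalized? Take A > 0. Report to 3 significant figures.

Require ∫ |Ψ|² dξ = 1 over the whole domain.
Carrying out the integral gives A² · w/2.
Setting this equal to 1 gives A² = 1/(w/2).
With w = 6.67: A² = 0.2999 and A = 0.5476.

A ≈ 0.548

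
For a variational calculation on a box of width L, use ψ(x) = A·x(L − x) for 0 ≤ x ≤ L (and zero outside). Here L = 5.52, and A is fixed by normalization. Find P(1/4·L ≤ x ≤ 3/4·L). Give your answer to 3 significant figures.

|ψ|² is the probability density, so P = ∫_{1/4·L}^{3/4·L} |ψ|² dx.
Since A² = 1/(L^5/30), this is the region integral divided by the full normalization integral.
Let u = x/L; then A² and the length scale cancel, so P = ∫_{1/4}^{3/4} u^2·(1 - u)^2 du ÷ ∫_{0}^{1} u^2·(1 - u)^2 du.
With ∫ u^2·(1 - u)^2 du = u^3·(6·u^2 - 15·u + 10)/30 + C, the region integral is 203/7680 and the full one is 1/30.
Evaluating gives P = 203/256.

P ≈ 0.793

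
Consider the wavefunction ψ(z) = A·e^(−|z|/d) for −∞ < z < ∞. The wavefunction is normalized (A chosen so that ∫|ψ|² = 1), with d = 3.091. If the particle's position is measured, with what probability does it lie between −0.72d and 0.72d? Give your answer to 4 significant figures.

P ≈ 0.7631

|ψ|² is the probability density, so P = ∫_{−0.72d}^{0.72d} |ψ|² dz.
Since A² = 1/(d), this is the region integral divided by the full normalization integral.
By symmetry take twice the z ≥ 0 contribution in numerator and denominator; the 2's cancel. Let u = z/d; then A² and the length scale cancel, so P = ∫_{0}^{0.72} e^(-2·u) du ÷ ∫_{0}^{∞} e^(-2·u) du.
An antiderivative of e^(-2·u) is -e^(-2·u)/2; evaluating from 0 to 0.72 gives 1/2 - e^(-36/25)/2, while the full integral is 1/2.
Taking the ratio, P = 0.76307.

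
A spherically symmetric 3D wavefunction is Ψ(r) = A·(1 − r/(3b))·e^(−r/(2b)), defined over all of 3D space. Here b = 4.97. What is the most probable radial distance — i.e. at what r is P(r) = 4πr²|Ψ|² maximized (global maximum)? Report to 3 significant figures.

r ≈ 4.97

Differentiate P(r) = 4πr²|Ψ|² with respect to r and set to zero.
Solving yields r = b.
With b = 4.97, the most probable radial distance is 4.970.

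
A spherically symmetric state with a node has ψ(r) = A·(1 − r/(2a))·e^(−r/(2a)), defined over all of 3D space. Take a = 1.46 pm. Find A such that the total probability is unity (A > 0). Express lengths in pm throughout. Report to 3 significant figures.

We need A² ∫|f|² 4πr² dr = 1, taking the integral from 0 to ∞.
The integral (without the A² prefactor) comes out to 8·π·a^3.
Substituting a = 1.46 gives A² = 0.01279, so A = 0.1131.

A ≈ 0.113 pm^(-3/2)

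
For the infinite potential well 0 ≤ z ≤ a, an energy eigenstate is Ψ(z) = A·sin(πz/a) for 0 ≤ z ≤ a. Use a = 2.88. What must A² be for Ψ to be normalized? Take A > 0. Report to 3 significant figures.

Normalization requires ∫|Ψ|² dz = 1, integrated from 0 to a.
∫|Ψ|² dz = A²·(a/2).
Hence A² = 1/[a/2].
Plugging in a = 2.88 yields A = 0.8333.

A^2 ≈ 0.694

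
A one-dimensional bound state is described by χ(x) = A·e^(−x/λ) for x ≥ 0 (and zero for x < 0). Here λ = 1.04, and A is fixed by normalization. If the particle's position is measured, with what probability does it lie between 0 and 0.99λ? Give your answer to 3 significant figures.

P ≈ 0.862

P = ∫_{0}^{0.99λ} |χ(x)|² dx.
With A² fixed by ∫|χ|² = 1, i.e. A² = (λ/2)^(−1), substitute and integrate.
Substituting u = x/λ, A² and the length scale cancel in the ratio: P = ∫_{0}^{0.99} e^(-2·u) du / ∫_{0}^{∞} e^(-2·u) du.
With ∫ e^(-2·u) du = -e^(-2·u)/2 + C, the region integral is 1/2 - e^(-99/50)/2 and the full one is 1/2.
Taking the ratio, P = 0.8619.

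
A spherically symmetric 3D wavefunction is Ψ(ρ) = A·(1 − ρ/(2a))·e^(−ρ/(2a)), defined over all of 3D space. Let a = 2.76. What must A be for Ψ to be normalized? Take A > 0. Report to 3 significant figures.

A ≈ 0.0435

Normalization requires ∫|Ψ|² 4πρ² dρ = 1, integrated from 0 to ∞.
The angular integral contributes 4π, leaving ∫₀^∞ ρ²|Ψ|² dρ.
Using ∫₀^∞ ρⁿ e^(−αρ) dρ = n!/αⁿ⁺¹, with Ψ = A·(1 − ρ/(2a))·e^(−ρ/(2a)), the integral evaluates to A²·[8·π·a^3].
Setting this equal to 1 gives A² = 1/(8·π·a^3).
Plugging in a = 2.76 yields A = 0.04350.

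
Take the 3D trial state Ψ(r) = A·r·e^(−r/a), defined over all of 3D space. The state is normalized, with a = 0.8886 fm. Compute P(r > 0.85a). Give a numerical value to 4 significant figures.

P ≈ 0.9704

Integrate the radial probability density 4πr²|Ψ|² over r > 0.85a.
The full normalization integral is A²·[3·π·a^5] = 1, fixing A².
Substituting u = r/a, A², 4π and the length scale all cancel in the ratio: P = ∫_{0.85}^{∞} u^4·e^(-2·u) du / ∫_{0}^{∞} u^4·e^(-2·u) du.
With ∫ u^4·e^(-2·u) du = -(u^4/2 + u^3 + 3·u^2/2 + 3·u/2 + 3/4)·e^(-2·u) + C, the region integral is ≈ 0.727789 and the full one is 3/4.
This evaluates to P = 0.97039.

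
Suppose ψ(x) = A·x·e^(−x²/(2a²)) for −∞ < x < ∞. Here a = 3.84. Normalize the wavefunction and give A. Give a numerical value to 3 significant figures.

The normalization condition is ∫|ψ|² dx = 1 from −∞ to ∞.
Using the Gaussian integral ∫_{−∞}^{∞} e^(−αx²) dx = √(π/α), with ψ = A·x·e^(−x²/(2a²)), the integral evaluates to A²·[√(π)·a^3/2].
Hence A² = 1/[√(π)·a^3/2].
Plugging in a = 3.84 yields A = 0.1412.

A ≈ 0.141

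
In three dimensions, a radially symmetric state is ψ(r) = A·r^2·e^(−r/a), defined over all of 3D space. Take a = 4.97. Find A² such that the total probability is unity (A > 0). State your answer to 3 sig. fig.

Require ∫ |ψ|² 4πr² dr = 1 over the whole domain.
The angular integral contributes 4π, leaving ∫₀^∞ r²|ψ|² dr.
Recall ∫₀^∞ r^m e^(−r/β) dr = m!·β^(m+1), the integral (without the A² prefactor) comes out to 45·π·a^7/2.
Setting this equal to 1 gives A² = 1/(45·π·a^7/2).
With a = 4.97: A² = 1.889E-7 and A = 0.0004346.

A^2 ≈ 1.89E-7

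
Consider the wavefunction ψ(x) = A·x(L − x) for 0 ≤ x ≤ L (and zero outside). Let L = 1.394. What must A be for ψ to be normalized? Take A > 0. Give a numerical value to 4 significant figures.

A ≈ 2.387

Normalization requires ∫|ψ|² dx = 1, integrated from 0 to L.
Expanding the polynomial and integrating term by term, the integral (without the A² prefactor) comes out to L^5/30.
So A² = (L^5/30)^(−1).
With L = 1.394: A² = 5.6991 and A = 2.3873.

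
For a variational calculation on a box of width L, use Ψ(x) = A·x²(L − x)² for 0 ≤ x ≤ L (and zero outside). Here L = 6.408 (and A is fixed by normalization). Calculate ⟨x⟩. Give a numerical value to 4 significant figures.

⟨x⟩ = ∫ x |Ψ|² dx over the full domain.
The ratio of the moment integral to the normalization integral gives ⟨x⟩ = L/2.
Putting L = 6.408 gives 3.2040.

⟨x⟩ ≈ 3.204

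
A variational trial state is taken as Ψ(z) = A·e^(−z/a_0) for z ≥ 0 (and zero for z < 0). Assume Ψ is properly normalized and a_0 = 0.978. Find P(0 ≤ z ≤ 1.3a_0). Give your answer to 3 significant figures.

P ≈ 0.926

The probability is P = ∫ |Ψ|² dz over [0, 1.3a_0].
Since A² = 1/(a_0/2), this is the region integral divided by the full normalization integral.
Substituting u = z/a_0, A² and the length scale cancel in the ratio: P = ∫_{0}^{1.3} e^(-2·u) du / ∫_{0}^{∞} e^(-2·u) du.
Using ∫ e^(-2·u) du = -e^(-2·u)/2, the numerator is 1/2 - e^(-13/5)/2 and the denominator is 1/2.
Taking the ratio, P = 0.9257.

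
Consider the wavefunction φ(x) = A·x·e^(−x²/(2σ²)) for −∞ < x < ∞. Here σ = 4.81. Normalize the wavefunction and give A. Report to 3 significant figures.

Normalization requires ∫|φ|² dx = 1, integrated from −∞ to ∞.
With ∫_{−∞}^{∞} x^(2m) e^(−αx²) dx = (2m−1)!!·√π / (2^m α^(m+1/2)), carrying out the integral gives A² · √(π)·σ^3/2.
Setting this equal to 1 gives A² = 1/(√(π)·σ^3/2).
With σ = 4.81: A² = 0.01014 and A = 0.1007.

A ≈ 0.101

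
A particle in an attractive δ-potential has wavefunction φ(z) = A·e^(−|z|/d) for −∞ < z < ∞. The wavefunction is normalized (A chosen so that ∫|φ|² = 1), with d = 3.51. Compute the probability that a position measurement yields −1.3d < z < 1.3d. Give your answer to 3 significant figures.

P ≈ 0.926

The probability is P = ∫ |φ|² dz over [−1.3d, 1.3d].
Since A² = 1/(d), this is the region integral divided by the full normalization integral.
Both integrals are even about z = 0, so only the z ≥ 0 halves are needed (the factors of 2 cancel). Substituting u = z/d, A² and the length scale cancel in the ratio: P = ∫_{0}^{1.3} e^(-2·u) du / ∫_{0}^{∞} e^(-2·u) du.
With ∫ e^(-2·u) du = -e^(-2·u)/2 + C, the region integral is 1/2 - e^(-13/5)/2 and the full one is 1/2.
Taking the ratio, P = 0.9257.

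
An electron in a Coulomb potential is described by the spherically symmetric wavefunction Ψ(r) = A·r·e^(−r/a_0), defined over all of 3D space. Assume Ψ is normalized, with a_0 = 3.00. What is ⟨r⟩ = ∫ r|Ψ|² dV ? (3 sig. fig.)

⟨r⟩ = ∫ r |Ψ|² 4πr² dr over the full domain.
Evaluating both integrals, ⟨r⟩ = 5·a_0/2.
With a_0 = 3.00, ⟨r⟩ = 7.500.

⟨r⟩ ≈ 7.50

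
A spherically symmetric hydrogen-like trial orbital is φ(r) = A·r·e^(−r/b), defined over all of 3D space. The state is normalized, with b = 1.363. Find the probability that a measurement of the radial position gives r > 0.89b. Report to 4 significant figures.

P = ∫ |φ|² 4πr² dr over r > 0.89b.
The full normalization integral is A²·[3·π·b^5] = 1, fixing A².
Substituting u = r/b, A², 4π and the length scale all cancel in the ratio: P = ∫_{0.89}^{∞} u^4·e^(-2·u) du / ∫_{0}^{∞} u^4·e^(-2·u) du.
Using ∫ u^4·e^(-2·u) du = -(u^4/2 + u^3 + 3·u^2/2 + 3·u/2 + 3/4)·e^(-2·u), the numerator is ≈ 0.723766 and the denominator is 3/4.
Taking the ratio yields P = 0.96502.

P ≈ 0.9650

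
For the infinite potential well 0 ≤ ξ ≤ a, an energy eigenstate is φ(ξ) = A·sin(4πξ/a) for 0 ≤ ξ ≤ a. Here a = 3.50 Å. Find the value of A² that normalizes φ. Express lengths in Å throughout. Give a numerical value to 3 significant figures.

A^2 ≈ 0.571 Å^(-1)

The normalization condition is ∫|φ|² dξ = 1 from 0 to a.
With φ = A·sin(4πξ/a), the integral evaluates to A²·[a/2].
Setting this equal to 1 gives A² = 1/(a/2).
Substituting a = 3.50 gives A² = 0.5714, so A = 0.7559.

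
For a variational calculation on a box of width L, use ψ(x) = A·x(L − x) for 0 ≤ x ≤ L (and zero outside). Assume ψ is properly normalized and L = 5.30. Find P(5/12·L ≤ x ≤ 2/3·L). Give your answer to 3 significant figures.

P ≈ 0.444

The probability is P = ∫ |ψ|² dx over [5/12·L, 2/3·L].
With A² fixed by ∫|ψ|² = 1, i.e. A² = (L^5/30)^(−1), substitute and integrate.
Substituting u = x/L, A² and the length scale cancel in the ratio: P = ∫_{5/12}^{2/3} u^2·(1 - u)^2 du / ∫_{0}^{1} u^2·(1 - u)^2 du.
An antiderivative of u^2·(1 - u)^2 is u^3·(6·u^2 - 15·u + 10)/30; evaluating from 5/12 to 2/3 gives ≈ 0.014783, while the full integral is 1/30.
The result is P = 0.4435.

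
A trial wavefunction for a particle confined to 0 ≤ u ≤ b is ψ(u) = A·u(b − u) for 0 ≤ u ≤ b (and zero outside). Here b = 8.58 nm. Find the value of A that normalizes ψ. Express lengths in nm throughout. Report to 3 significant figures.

A ≈ 0.0254 nm^(-5/2)

Normalization requires ∫|ψ|² du = 1, integrated from 0 to b.
Expanding the polynomial and integrating term by term, ∫|ψ|² du = A²·(b^5/30).
Hence A² = 1/[b^5/30].
With b = 8.58: A² = 0.0006452 and A = 0.02540.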